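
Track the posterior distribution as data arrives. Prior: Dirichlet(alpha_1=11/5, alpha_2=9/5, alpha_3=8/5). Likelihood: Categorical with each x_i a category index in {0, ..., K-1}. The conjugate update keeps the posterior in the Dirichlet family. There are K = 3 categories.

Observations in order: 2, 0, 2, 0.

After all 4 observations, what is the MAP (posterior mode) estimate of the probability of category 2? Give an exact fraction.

13/33

obs 1: x=2 → posterior Dirichlet(11/5, 9/5, 13/5)
obs 2: x=0 → posterior Dirichlet(16/5, 9/5, 13/5)
obs 3: x=2 → posterior Dirichlet(16/5, 9/5, 18/5)
obs 4: x=0 → posterior Dirichlet(21/5, 9/5, 18/5)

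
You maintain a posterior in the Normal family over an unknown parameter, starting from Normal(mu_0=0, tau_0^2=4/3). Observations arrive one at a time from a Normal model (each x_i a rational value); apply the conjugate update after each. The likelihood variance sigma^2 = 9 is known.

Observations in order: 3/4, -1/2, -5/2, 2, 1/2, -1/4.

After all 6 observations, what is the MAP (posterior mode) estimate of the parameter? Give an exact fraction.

obs 1: x=3/4 → posterior Normal(3/31, 36/31)
obs 2: x=-1/2 → posterior Normal(1/35, 36/35)
obs 3: x=-5/2 → posterior Normal(-3/13, 12/13)
obs 4: x=2 → posterior Normal(-1/43, 36/43)
obs 5: x=1/2 → posterior Normal(1/47, 36/47)
obs 6: x=-1/4 → posterior Normal(0, 12/17)

0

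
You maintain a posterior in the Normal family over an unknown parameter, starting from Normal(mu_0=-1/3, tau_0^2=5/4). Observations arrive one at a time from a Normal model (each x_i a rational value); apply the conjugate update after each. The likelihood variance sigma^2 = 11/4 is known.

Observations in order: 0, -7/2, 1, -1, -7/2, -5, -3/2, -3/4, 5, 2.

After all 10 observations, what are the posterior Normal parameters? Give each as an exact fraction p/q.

mu_0=-479/732, tau_0^2=55/244

obs 1: x=0 → posterior Normal(-11/48, 55/64)
obs 2: x=-7/2 → posterior Normal(-127/126, 55/84)
obs 3: x=1 → posterior Normal(-97/156, 55/104)
obs 4: x=-1 → posterior Normal(-127/186, 55/124)
obs 5: x=-7/2 → posterior Normal(-29/27, 55/144)
obs 6: x=-5 → posterior Normal(-191/123, 55/164)
obs 7: x=-3/2 → posterior Normal(-427/276, 55/184)
obs 8: x=-3/4 → posterior Normal(-899/612, 55/204)
obs 9: x=5 → posterior Normal(-599/672, 55/224)
obs 10: x=2 → posterior Normal(-479/732, 55/244)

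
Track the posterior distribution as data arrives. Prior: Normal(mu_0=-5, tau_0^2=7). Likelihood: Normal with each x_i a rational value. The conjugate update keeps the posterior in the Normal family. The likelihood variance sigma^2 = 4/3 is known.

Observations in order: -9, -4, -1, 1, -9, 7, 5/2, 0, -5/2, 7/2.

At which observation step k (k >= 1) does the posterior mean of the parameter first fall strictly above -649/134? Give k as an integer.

k = 3

obs 1: x=-9 → posterior Normal(-209/25, 28/25)
obs 2: x=-4 → posterior Normal(-293/46, 14/23)
obs 3: x=-1 → posterior Normal(-314/67, 28/67)
obs 4: x=1 → posterior Normal(-293/88, 7/22)
obs 5: x=-9 → posterior Normal(-482/109, 28/109)
obs 6: x=7 → posterior Normal(-67/26, 14/65)
obs 7: x=5/2 → posterior Normal(-565/302, 28/151)
obs 8: x=0 → posterior Normal(-565/344, 7/43)
obs 9: x=-5/2 → posterior Normal(-335/193, 28/193)
obs 10: x=7/2 → posterior Normal(-523/428, 14/107)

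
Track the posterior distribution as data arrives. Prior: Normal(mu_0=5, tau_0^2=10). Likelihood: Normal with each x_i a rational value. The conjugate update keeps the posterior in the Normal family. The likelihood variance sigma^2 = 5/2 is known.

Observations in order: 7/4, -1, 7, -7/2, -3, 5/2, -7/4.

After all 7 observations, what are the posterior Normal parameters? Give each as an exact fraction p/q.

mu_0=13/29, tau_0^2=10/29

obs 1: x=7/4 → posterior Normal(12/5, 2)
obs 2: x=-1 → posterior Normal(8/9, 10/9)
obs 3: x=7 → posterior Normal(36/13, 10/13)
obs 4: x=-7/2 → posterior Normal(22/17, 10/17)
obs 5: x=-3 → posterior Normal(10/21, 10/21)
obs 6: x=5/2 → posterior Normal(4/5, 2/5)
obs 7: x=-7/4 → posterior Normal(13/29, 10/29)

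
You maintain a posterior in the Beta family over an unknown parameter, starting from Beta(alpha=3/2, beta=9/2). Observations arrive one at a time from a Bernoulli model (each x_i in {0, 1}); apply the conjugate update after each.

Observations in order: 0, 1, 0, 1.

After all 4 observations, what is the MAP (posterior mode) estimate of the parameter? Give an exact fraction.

obs 1: x=0 → posterior Beta(3/2, 11/2)
obs 2: x=1 → posterior Beta(5/2, 11/2)
obs 3: x=0 → posterior Beta(5/2, 13/2)
obs 4: x=1 → posterior Beta(7/2, 13/2)

5/16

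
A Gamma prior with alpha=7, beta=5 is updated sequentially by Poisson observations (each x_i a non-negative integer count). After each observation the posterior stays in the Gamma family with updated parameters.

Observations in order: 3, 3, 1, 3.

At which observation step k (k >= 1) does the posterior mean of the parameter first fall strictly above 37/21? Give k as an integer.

k = 2

obs 1: x=3 → posterior Gamma(10, 6)
obs 2: x=3 → posterior Gamma(13, 7)
obs 3: x=1 → posterior Gamma(14, 8)
obs 4: x=3 → posterior Gamma(17, 9)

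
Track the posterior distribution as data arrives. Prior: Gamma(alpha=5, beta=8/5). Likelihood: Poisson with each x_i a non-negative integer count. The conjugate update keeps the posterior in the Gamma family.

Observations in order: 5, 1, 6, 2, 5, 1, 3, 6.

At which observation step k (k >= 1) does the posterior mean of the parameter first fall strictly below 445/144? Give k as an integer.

k = 2

obs 1: x=5 → posterior Gamma(10, 13/5)
obs 2: x=1 → posterior Gamma(11, 18/5)
obs 3: x=6 → posterior Gamma(17, 23/5)
obs 4: x=2 → posterior Gamma(19, 28/5)
obs 5: x=5 → posterior Gamma(24, 33/5)
obs 6: x=1 → posterior Gamma(25, 38/5)
obs 7: x=3 → posterior Gamma(28, 43/5)
obs 8: x=6 → posterior Gamma(34, 48/5)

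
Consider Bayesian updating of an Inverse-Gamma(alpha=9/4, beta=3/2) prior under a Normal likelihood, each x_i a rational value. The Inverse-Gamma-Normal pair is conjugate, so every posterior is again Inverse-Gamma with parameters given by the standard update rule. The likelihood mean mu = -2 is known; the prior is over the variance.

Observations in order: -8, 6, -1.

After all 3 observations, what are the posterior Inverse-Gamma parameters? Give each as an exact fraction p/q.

alpha=15/4, beta=52

obs 1: x=-8 → posterior Inverse-Gamma(11/4, 39/2)
obs 2: x=6 → posterior Inverse-Gamma(13/4, 103/2)
obs 3: x=-1 → posterior Inverse-Gamma(15/4, 52)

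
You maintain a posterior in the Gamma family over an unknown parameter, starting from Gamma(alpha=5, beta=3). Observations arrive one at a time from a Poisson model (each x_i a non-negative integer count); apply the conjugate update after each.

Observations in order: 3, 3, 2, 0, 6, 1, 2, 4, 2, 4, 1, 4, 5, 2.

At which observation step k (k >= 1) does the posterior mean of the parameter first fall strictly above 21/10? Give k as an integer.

obs 1: x=3 → posterior Gamma(8, 4)
obs 2: x=3 → posterior Gamma(11, 5)
obs 3: x=2 → posterior Gamma(13, 6)
obs 4: x=0 → posterior Gamma(13, 7)
obs 5: x=6 → posterior Gamma(19, 8)
obs 6: x=1 → posterior Gamma(20, 9)
obs 7: x=2 → posterior Gamma(22, 10)
obs 8: x=4 → posterior Gamma(26, 11)
obs 9: x=2 → posterior Gamma(28, 12)
obs 10: x=4 → posterior Gamma(32, 13)
obs 11: x=1 → posterior Gamma(33, 14)
obs 12: x=4 → posterior Gamma(37, 15)
obs 13: x=5 → posterior Gamma(42, 16)
obs 14: x=2 → posterior Gamma(44, 17)

k = 2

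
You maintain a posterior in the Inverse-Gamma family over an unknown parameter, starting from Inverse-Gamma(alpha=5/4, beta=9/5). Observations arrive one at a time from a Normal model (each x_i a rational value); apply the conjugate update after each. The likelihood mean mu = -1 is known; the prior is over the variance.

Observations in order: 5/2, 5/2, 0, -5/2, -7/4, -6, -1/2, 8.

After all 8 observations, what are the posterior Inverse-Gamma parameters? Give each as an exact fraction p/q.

obs 1: x=5/2 → posterior Inverse-Gamma(7/4, 317/40)
obs 2: x=5/2 → posterior Inverse-Gamma(9/4, 281/20)
obs 3: x=0 → posterior Inverse-Gamma(11/4, 291/20)
obs 4: x=-5/2 → posterior Inverse-Gamma(13/4, 627/40)
obs 5: x=-7/4 → posterior Inverse-Gamma(15/4, 2553/160)
obs 6: x=-6 → posterior Inverse-Gamma(17/4, 4553/160)
obs 7: x=-1/2 → posterior Inverse-Gamma(19/4, 4573/160)
obs 8: x=8 → posterior Inverse-Gamma(21/4, 11053/160)

alpha=21/4, beta=11053/160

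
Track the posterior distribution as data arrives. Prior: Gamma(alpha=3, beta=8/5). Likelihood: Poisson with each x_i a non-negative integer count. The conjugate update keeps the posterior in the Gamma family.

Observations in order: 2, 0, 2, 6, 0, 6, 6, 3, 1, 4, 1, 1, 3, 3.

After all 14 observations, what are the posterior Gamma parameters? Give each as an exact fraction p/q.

alpha=41, beta=78/5

obs 1: x=2 → posterior Gamma(5, 13/5)
obs 2: x=0 → posterior Gamma(5, 18/5)
obs 3: x=2 → posterior Gamma(7, 23/5)
obs 4: x=6 → posterior Gamma(13, 28/5)
obs 5: x=0 → posterior Gamma(13, 33/5)
obs 6: x=6 → posterior Gamma(19, 38/5)
obs 7: x=6 → posterior Gamma(25, 43/5)
obs 8: x=3 → posterior Gamma(28, 48/5)
obs 9: x=1 → posterior Gamma(29, 53/5)
obs 10: x=4 → posterior Gamma(33, 58/5)
obs 11: x=1 → posterior Gamma(34, 63/5)
obs 12: x=1 → posterior Gamma(35, 68/5)
obs 13: x=3 → posterior Gamma(38, 73/5)
obs 14: x=3 → posterior Gamma(41, 78/5)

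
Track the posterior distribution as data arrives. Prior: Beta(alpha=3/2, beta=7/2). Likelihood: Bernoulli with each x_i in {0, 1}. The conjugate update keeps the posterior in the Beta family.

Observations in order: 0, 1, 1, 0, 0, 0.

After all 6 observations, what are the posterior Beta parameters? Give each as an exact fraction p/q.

alpha=7/2, beta=15/2

obs 1: x=0 → posterior Beta(3/2, 9/2)
obs 2: x=1 → posterior Beta(5/2, 9/2)
obs 3: x=1 → posterior Beta(7/2, 9/2)
obs 4: x=0 → posterior Beta(7/2, 11/2)
obs 5: x=0 → posterior Beta(7/2, 13/2)
obs 6: x=0 → posterior Beta(7/2, 15/2)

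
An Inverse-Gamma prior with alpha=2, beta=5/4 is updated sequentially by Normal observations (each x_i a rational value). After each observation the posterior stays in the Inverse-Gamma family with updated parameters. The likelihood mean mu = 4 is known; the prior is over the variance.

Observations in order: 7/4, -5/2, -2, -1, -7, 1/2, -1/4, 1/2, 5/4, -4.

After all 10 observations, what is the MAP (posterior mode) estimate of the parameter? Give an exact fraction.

5535/256

obs 1: x=7/4 → posterior Inverse-Gamma(5/2, 121/32)
obs 2: x=-5/2 → posterior Inverse-Gamma(3, 797/32)
obs 3: x=-2 → posterior Inverse-Gamma(7/2, 1373/32)
obs 4: x=-1 → posterior Inverse-Gamma(4, 1773/32)
obs 5: x=-7 → posterior Inverse-Gamma(9/2, 3709/32)
obs 6: x=1/2 → posterior Inverse-Gamma(5, 3905/32)
obs 7: x=-1/4 → posterior Inverse-Gamma(11/2, 2097/16)
obs 8: x=1/2 → posterior Inverse-Gamma(6, 2195/16)
obs 9: x=5/4 → posterior Inverse-Gamma(13/2, 4511/32)
obs 10: x=-4 → posterior Inverse-Gamma(7, 5535/32)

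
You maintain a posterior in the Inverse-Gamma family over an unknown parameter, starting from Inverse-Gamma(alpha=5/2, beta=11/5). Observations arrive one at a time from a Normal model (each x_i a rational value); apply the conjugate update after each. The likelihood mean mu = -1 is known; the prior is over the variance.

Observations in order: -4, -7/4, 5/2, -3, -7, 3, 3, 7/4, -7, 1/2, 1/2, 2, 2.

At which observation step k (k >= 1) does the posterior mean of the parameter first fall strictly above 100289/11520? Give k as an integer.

obs 1: x=-4 → posterior Inverse-Gamma(3, 67/10)
obs 2: x=-7/4 → posterior Inverse-Gamma(7/2, 1117/160)
obs 3: x=5/2 → posterior Inverse-Gamma(4, 2097/160)
obs 4: x=-3 → posterior Inverse-Gamma(9/2, 2417/160)
obs 5: x=-7 → posterior Inverse-Gamma(5, 5297/160)
obs 6: x=3 → posterior Inverse-Gamma(11/2, 6577/160)
obs 7: x=3 → posterior Inverse-Gamma(6, 7857/160)
obs 8: x=7/4 → posterior Inverse-Gamma(13/2, 4231/80)
obs 9: x=-7 → posterior Inverse-Gamma(7, 5671/80)
obs 10: x=1/2 → posterior Inverse-Gamma(15/2, 5761/80)
obs 11: x=1/2 → posterior Inverse-Gamma(8, 5851/80)
obs 12: x=2 → posterior Inverse-Gamma(17/2, 6211/80)
obs 13: x=2 → posterior Inverse-Gamma(9, 6571/80)

k = 6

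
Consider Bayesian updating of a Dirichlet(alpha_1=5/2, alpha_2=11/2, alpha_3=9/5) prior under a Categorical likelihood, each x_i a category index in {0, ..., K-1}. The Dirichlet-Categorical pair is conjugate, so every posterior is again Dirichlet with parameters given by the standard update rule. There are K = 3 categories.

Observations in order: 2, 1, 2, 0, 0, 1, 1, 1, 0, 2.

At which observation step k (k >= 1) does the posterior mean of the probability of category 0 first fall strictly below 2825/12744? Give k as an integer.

obs 1: x=2 → posterior Dirichlet(5/2, 11/2, 14/5)
obs 2: x=1 → posterior Dirichlet(5/2, 13/2, 14/5)
obs 3: x=2 → posterior Dirichlet(5/2, 13/2, 19/5)
obs 4: x=0 → posterior Dirichlet(7/2, 13/2, 19/5)
obs 5: x=0 → posterior Dirichlet(9/2, 13/2, 19/5)
obs 6: x=1 → posterior Dirichlet(9/2, 15/2, 19/5)
obs 7: x=1 → posterior Dirichlet(9/2, 17/2, 19/5)
obs 8: x=1 → posterior Dirichlet(9/2, 19/2, 19/5)
obs 9: x=0 → posterior Dirichlet(11/2, 19/2, 19/5)
obs 10: x=2 → posterior Dirichlet(11/2, 19/2, 24/5)

k = 2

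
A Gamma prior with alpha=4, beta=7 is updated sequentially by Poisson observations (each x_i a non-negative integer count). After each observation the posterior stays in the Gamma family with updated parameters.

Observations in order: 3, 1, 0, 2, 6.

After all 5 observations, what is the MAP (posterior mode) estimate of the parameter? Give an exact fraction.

5/4

obs 1: x=3 → posterior Gamma(7, 8)
obs 2: x=1 → posterior Gamma(8, 9)
obs 3: x=0 → posterior Gamma(8, 10)
obs 4: x=2 → posterior Gamma(10, 11)
obs 5: x=6 → posterior Gamma(16, 12)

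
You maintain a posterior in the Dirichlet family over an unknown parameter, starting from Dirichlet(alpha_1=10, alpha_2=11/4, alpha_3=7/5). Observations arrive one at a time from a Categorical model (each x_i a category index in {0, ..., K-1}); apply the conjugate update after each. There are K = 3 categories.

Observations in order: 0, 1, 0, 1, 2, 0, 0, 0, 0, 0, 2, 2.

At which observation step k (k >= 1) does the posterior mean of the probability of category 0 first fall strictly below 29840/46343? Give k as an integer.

obs 1: x=0 → posterior Dirichlet(11, 11/4, 7/5)
obs 2: x=1 → posterior Dirichlet(11, 15/4, 7/5)
obs 3: x=0 → posterior Dirichlet(12, 15/4, 7/5)
obs 4: x=1 → posterior Dirichlet(12, 19/4, 7/5)
obs 5: x=2 → posterior Dirichlet(12, 19/4, 12/5)
obs 6: x=0 → posterior Dirichlet(13, 19/4, 12/5)
obs 7: x=0 → posterior Dirichlet(14, 19/4, 12/5)
obs 8: x=0 → posterior Dirichlet(15, 19/4, 12/5)
obs 9: x=0 → posterior Dirichlet(16, 19/4, 12/5)
obs 10: x=0 → posterior Dirichlet(17, 19/4, 12/5)
obs 11: x=2 → posterior Dirichlet(17, 19/4, 17/5)
obs 12: x=2 → posterior Dirichlet(17, 19/4, 22/5)

k = 5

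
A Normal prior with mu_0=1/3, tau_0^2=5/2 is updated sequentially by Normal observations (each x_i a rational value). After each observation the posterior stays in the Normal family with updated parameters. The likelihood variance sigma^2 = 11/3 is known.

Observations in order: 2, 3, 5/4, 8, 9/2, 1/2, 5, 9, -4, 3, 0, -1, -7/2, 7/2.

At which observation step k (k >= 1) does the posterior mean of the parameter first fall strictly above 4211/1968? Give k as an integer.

k = 4

obs 1: x=2 → posterior Normal(112/111, 55/37)
obs 2: x=3 → posterior Normal(19/12, 55/52)
obs 3: x=5/4 → posterior Normal(1213/804, 55/67)
obs 4: x=8 → posterior Normal(2653/984, 55/82)
obs 5: x=9/2 → posterior Normal(3463/1164, 55/97)
obs 6: x=1/2 → posterior Normal(3553/1344, 55/112)
obs 7: x=5 → posterior Normal(4453/1524, 55/127)
obs 8: x=9 → posterior Normal(6073/1704, 55/142)
obs 9: x=-4 → posterior Normal(5353/1884, 55/157)
obs 10: x=3 → posterior Normal(5893/2064, 55/172)
obs 11: x=0 → posterior Normal(5893/2244, 5/17)
obs 12: x=-1 → posterior Normal(5713/2424, 55/202)
obs 13: x=-7/2 → posterior Normal(5083/2604, 55/217)
obs 14: x=7/2 → posterior Normal(197/96, 55/232)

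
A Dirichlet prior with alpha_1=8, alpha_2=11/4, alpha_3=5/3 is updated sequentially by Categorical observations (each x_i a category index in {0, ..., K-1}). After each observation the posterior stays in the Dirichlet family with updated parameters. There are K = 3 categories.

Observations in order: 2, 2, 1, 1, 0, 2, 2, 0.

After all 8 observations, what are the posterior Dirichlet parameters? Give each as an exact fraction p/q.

obs 1: x=2 → posterior Dirichlet(8, 11/4, 8/3)
obs 2: x=2 → posterior Dirichlet(8, 11/4, 11/3)
obs 3: x=1 → posterior Dirichlet(8, 15/4, 11/3)
obs 4: x=1 → posterior Dirichlet(8, 19/4, 11/3)
obs 5: x=0 → posterior Dirichlet(9, 19/4, 11/3)
obs 6: x=2 → posterior Dirichlet(9, 19/4, 14/3)
obs 7: x=2 → posterior Dirichlet(9, 19/4, 17/3)
obs 8: x=0 → posterior Dirichlet(10, 19/4, 17/3)

alpha_1=10, alpha_2=19/4, alpha_3=17/3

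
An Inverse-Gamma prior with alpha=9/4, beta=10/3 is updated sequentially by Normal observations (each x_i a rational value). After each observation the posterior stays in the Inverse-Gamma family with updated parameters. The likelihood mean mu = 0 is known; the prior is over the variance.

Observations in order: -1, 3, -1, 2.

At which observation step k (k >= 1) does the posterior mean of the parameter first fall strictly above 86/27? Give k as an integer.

obs 1: x=-1 → posterior Inverse-Gamma(11/4, 23/6)
obs 2: x=3 → posterior Inverse-Gamma(13/4, 25/3)
obs 3: x=-1 → posterior Inverse-Gamma(15/4, 53/6)
obs 4: x=2 → posterior Inverse-Gamma(17/4, 65/6)

k = 2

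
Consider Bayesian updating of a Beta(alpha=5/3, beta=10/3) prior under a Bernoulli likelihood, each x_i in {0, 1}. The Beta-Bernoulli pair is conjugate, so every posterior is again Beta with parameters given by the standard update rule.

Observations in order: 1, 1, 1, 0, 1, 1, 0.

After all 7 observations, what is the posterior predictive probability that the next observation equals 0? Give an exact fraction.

4/9

obs 1: x=1 → posterior Beta(8/3, 10/3)
obs 2: x=1 → posterior Beta(11/3, 10/3)
obs 3: x=1 → posterior Beta(14/3, 10/3)
obs 4: x=0 → posterior Beta(14/3, 13/3)
obs 5: x=1 → posterior Beta(17/3, 13/3)
obs 6: x=1 → posterior Beta(20/3, 13/3)
obs 7: x=0 → posterior Beta(20/3, 16/3)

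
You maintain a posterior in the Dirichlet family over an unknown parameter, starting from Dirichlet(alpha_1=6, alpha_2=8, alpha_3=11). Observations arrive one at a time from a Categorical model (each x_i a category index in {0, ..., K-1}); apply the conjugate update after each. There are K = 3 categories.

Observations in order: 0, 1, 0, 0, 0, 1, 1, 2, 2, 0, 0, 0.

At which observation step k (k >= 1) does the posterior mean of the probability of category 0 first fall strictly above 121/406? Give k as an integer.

obs 1: x=0 → posterior Dirichlet(7, 8, 11)
obs 2: x=1 → posterior Dirichlet(7, 9, 11)
obs 3: x=0 → posterior Dirichlet(8, 9, 11)
obs 4: x=0 → posterior Dirichlet(9, 9, 11)
obs 5: x=0 → posterior Dirichlet(10, 9, 11)
obs 6: x=1 → posterior Dirichlet(10, 10, 11)
obs 7: x=1 → posterior Dirichlet(10, 11, 11)
obs 8: x=2 → posterior Dirichlet(10, 11, 12)
obs 9: x=2 → posterior Dirichlet(10, 11, 13)
obs 10: x=0 → posterior Dirichlet(11, 11, 13)
obs 11: x=0 → posterior Dirichlet(12, 11, 13)
obs 12: x=0 → posterior Dirichlet(13, 11, 13)

k = 4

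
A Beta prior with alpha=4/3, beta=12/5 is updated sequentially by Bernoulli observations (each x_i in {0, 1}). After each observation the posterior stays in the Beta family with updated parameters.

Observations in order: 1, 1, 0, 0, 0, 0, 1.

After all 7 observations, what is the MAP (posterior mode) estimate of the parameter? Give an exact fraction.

obs 1: x=1 → posterior Beta(7/3, 12/5)
obs 2: x=1 → posterior Beta(10/3, 12/5)
obs 3: x=0 → posterior Beta(10/3, 17/5)
obs 4: x=0 → posterior Beta(10/3, 22/5)
obs 5: x=0 → posterior Beta(10/3, 27/5)
obs 6: x=0 → posterior Beta(10/3, 32/5)
obs 7: x=1 → posterior Beta(13/3, 32/5)

50/131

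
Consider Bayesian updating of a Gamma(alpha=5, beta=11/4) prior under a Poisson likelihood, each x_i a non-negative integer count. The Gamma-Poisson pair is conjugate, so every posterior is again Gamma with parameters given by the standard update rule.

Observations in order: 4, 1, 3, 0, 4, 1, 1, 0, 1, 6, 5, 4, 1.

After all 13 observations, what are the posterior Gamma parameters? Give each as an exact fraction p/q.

obs 1: x=4 → posterior Gamma(9, 15/4)
obs 2: x=1 → posterior Gamma(10, 19/4)
obs 3: x=3 → posterior Gamma(13, 23/4)
obs 4: x=0 → posterior Gamma(13, 27/4)
obs 5: x=4 → posterior Gamma(17, 31/4)
obs 6: x=1 → posterior Gamma(18, 35/4)
obs 7: x=1 → posterior Gamma(19, 39/4)
obs 8: x=0 → posterior Gamma(19, 43/4)
obs 9: x=1 → posterior Gamma(20, 47/4)
obs 10: x=6 → posterior Gamma(26, 51/4)
obs 11: x=5 → posterior Gamma(31, 55/4)
obs 12: x=4 → posterior Gamma(35, 59/4)
obs 13: x=1 → posterior Gamma(36, 63/4)

alpha=36, beta=63/4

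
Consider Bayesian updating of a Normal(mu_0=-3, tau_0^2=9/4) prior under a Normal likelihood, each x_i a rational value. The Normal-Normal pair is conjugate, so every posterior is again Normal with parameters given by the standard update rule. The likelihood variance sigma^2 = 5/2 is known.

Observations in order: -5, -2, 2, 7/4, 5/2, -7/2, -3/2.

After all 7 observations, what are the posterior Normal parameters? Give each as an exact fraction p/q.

mu_0=-327/292, tau_0^2=45/146

obs 1: x=-5 → posterior Normal(-75/19, 45/38)
obs 2: x=-2 → posterior Normal(-93/28, 45/56)
obs 3: x=2 → posterior Normal(-75/37, 45/74)
obs 4: x=7/4 → posterior Normal(-237/184, 45/92)
obs 5: x=5/2 → posterior Normal(-147/220, 9/22)
obs 6: x=-7/2 → posterior Normal(-273/256, 45/128)
obs 7: x=-3/2 → posterior Normal(-327/292, 45/146)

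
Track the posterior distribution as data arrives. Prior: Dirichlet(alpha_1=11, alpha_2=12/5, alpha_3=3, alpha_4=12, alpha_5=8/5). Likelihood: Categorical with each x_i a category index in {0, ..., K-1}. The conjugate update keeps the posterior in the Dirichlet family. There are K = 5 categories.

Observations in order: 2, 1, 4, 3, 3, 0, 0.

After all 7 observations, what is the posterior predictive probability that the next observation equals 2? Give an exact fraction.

4/37

obs 1: x=2 → posterior Dirichlet(11, 12/5, 4, 12, 8/5)
obs 2: x=1 → posterior Dirichlet(11, 17/5, 4, 12, 8/5)
obs 3: x=4 → posterior Dirichlet(11, 17/5, 4, 12, 13/5)
obs 4: x=3 → posterior Dirichlet(11, 17/5, 4, 13, 13/5)
obs 5: x=3 → posterior Dirichlet(11, 17/5, 4, 14, 13/5)
obs 6: x=0 → posterior Dirichlet(12, 17/5, 4, 14, 13/5)
obs 7: x=0 → posterior Dirichlet(13, 17/5, 4, 14, 13/5)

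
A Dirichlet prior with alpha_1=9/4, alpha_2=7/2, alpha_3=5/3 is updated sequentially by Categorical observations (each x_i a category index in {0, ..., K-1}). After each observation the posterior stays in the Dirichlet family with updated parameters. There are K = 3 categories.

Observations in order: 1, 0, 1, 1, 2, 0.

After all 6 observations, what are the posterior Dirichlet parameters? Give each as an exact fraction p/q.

obs 1: x=1 → posterior Dirichlet(9/4, 9/2, 5/3)
obs 2: x=0 → posterior Dirichlet(13/4, 9/2, 5/3)
obs 3: x=1 → posterior Dirichlet(13/4, 11/2, 5/3)
obs 4: x=1 → posterior Dirichlet(13/4, 13/2, 5/3)
obs 5: x=2 → posterior Dirichlet(13/4, 13/2, 8/3)
obs 6: x=0 → posterior Dirichlet(17/4, 13/2, 8/3)

alpha_1=17/4, alpha_2=13/2, alpha_3=8/3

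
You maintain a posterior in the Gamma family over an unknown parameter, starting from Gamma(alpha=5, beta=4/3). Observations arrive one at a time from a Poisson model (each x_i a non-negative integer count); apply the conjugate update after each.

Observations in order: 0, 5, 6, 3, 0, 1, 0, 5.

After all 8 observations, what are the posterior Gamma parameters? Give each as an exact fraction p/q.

obs 1: x=0 → posterior Gamma(5, 7/3)
obs 2: x=5 → posterior Gamma(10, 10/3)
obs 3: x=6 → posterior Gamma(16, 13/3)
obs 4: x=3 → posterior Gamma(19, 16/3)
obs 5: x=0 → posterior Gamma(19, 19/3)
obs 6: x=1 → posterior Gamma(20, 22/3)
obs 7: x=0 → posterior Gamma(20, 25/3)
obs 8: x=5 → posterior Gamma(25, 28/3)

alpha=25, beta=28/3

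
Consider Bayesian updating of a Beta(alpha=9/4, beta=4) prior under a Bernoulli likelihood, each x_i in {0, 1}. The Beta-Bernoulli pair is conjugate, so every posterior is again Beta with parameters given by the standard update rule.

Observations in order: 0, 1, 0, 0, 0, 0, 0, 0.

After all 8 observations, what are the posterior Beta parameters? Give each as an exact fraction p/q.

obs 1: x=0 → posterior Beta(9/4, 5)
obs 2: x=1 → posterior Beta(13/4, 5)
obs 3: x=0 → posterior Beta(13/4, 6)
obs 4: x=0 → posterior Beta(13/4, 7)
obs 5: x=0 → posterior Beta(13/4, 8)
obs 6: x=0 → posterior Beta(13/4, 9)
obs 7: x=0 → posterior Beta(13/4, 10)
obs 8: x=0 → posterior Beta(13/4, 11)

alpha=13/4, beta=11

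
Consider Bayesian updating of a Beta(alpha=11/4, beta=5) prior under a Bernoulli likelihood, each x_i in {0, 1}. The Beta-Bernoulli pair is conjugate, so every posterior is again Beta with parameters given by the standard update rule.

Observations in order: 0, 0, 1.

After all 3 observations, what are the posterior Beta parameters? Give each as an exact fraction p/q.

obs 1: x=0 → posterior Beta(11/4, 6)
obs 2: x=0 → posterior Beta(11/4, 7)
obs 3: x=1 → posterior Beta(15/4, 7)

alpha=15/4, beta=7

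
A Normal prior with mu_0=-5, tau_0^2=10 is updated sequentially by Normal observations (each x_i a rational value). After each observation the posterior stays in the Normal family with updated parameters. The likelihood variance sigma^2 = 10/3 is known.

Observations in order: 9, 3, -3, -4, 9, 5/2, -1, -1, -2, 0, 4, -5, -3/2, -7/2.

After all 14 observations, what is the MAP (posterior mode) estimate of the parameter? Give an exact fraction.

29/86

obs 1: x=9 → posterior Normal(11/2, 5/2)
obs 2: x=3 → posterior Normal(31/7, 10/7)
obs 3: x=-3 → posterior Normal(11/5, 1)
obs 4: x=-4 → posterior Normal(10/13, 10/13)
obs 5: x=9 → posterior Normal(37/16, 5/8)
obs 6: x=5/2 → posterior Normal(89/38, 10/19)
obs 7: x=-1 → posterior Normal(83/44, 5/11)
obs 8: x=-1 → posterior Normal(77/50, 2/5)
obs 9: x=-2 → posterior Normal(65/56, 5/14)
obs 10: x=0 → posterior Normal(65/62, 10/31)
obs 11: x=4 → posterior Normal(89/68, 5/17)
obs 12: x=-5 → posterior Normal(59/74, 10/37)
obs 13: x=-3/2 → posterior Normal(5/8, 1/4)
obs 14: x=-7/2 → posterior Normal(29/86, 10/43)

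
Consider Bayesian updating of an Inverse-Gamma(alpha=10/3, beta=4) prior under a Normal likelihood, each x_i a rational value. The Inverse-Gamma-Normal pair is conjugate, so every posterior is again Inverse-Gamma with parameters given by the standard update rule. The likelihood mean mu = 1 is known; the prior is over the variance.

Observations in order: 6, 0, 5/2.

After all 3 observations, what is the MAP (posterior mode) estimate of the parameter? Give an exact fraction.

87/28

obs 1: x=6 → posterior Inverse-Gamma(23/6, 33/2)
obs 2: x=0 → posterior Inverse-Gamma(13/3, 17)
obs 3: x=5/2 → posterior Inverse-Gamma(29/6, 145/8)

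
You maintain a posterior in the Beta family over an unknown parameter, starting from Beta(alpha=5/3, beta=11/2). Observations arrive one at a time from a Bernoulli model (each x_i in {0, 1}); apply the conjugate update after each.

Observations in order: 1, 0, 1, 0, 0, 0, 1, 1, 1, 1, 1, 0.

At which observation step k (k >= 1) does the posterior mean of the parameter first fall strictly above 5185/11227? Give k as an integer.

obs 1: x=1 → posterior Beta(8/3, 11/2)
obs 2: x=0 → posterior Beta(8/3, 13/2)
obs 3: x=1 → posterior Beta(11/3, 13/2)
obs 4: x=0 → posterior Beta(11/3, 15/2)
obs 5: x=0 → posterior Beta(11/3, 17/2)
obs 6: x=0 → posterior Beta(11/3, 19/2)
obs 7: x=1 → posterior Beta(14/3, 19/2)
obs 8: x=1 → posterior Beta(17/3, 19/2)
obs 9: x=1 → posterior Beta(20/3, 19/2)
obs 10: x=1 → posterior Beta(23/3, 19/2)
obs 11: x=1 → posterior Beta(26/3, 19/2)
obs 12: x=0 → posterior Beta(26/3, 21/2)

k = 11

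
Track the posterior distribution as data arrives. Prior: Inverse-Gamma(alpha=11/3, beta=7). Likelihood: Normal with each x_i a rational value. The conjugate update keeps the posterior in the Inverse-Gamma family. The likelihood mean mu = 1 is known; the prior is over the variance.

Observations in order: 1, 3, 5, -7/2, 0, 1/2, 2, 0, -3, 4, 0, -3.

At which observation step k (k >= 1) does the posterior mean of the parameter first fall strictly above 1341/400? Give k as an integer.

obs 1: x=1 → posterior Inverse-Gamma(25/6, 7)
obs 2: x=3 → posterior Inverse-Gamma(14/3, 9)
obs 3: x=5 → posterior Inverse-Gamma(31/6, 17)
obs 4: x=-7/2 → posterior Inverse-Gamma(17/3, 217/8)
obs 5: x=0 → posterior Inverse-Gamma(37/6, 221/8)
obs 6: x=1/2 → posterior Inverse-Gamma(20/3, 111/4)
obs 7: x=2 → posterior Inverse-Gamma(43/6, 113/4)
obs 8: x=0 → posterior Inverse-Gamma(23/3, 115/4)
obs 9: x=-3 → posterior Inverse-Gamma(49/6, 147/4)
obs 10: x=4 → posterior Inverse-Gamma(26/3, 165/4)
obs 11: x=0 → posterior Inverse-Gamma(55/6, 167/4)
obs 12: x=-3 → posterior Inverse-Gamma(29/3, 199/4)

k = 3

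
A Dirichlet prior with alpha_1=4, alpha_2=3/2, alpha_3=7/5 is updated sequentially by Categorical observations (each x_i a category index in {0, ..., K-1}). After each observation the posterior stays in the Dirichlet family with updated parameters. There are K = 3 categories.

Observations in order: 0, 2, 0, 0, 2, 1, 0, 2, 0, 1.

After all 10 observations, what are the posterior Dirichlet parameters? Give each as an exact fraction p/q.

obs 1: x=0 → posterior Dirichlet(5, 3/2, 7/5)
obs 2: x=2 → posterior Dirichlet(5, 3/2, 12/5)
obs 3: x=0 → posterior Dirichlet(6, 3/2, 12/5)
obs 4: x=0 → posterior Dirichlet(7, 3/2, 12/5)
obs 5: x=2 → posterior Dirichlet(7, 3/2, 17/5)
obs 6: x=1 → posterior Dirichlet(7, 5/2, 17/5)
obs 7: x=0 → posterior Dirichlet(8, 5/2, 17/5)
obs 8: x=2 → posterior Dirichlet(8, 5/2, 22/5)
obs 9: x=0 → posterior Dirichlet(9, 5/2, 22/5)
obs 10: x=1 → posterior Dirichlet(9, 7/2, 22/5)

alpha_1=9, alpha_2=7/2, alpha_3=22/5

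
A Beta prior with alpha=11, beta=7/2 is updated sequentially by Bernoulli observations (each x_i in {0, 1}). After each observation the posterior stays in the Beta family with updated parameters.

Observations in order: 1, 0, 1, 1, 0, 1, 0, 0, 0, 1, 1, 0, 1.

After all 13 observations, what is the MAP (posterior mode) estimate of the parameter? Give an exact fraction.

obs 1: x=1 → posterior Beta(12, 7/2)
obs 2: x=0 → posterior Beta(12, 9/2)
obs 3: x=1 → posterior Beta(13, 9/2)
obs 4: x=1 → posterior Beta(14, 9/2)
obs 5: x=0 → posterior Beta(14, 11/2)
obs 6: x=1 → posterior Beta(15, 11/2)
obs 7: x=0 → posterior Beta(15, 13/2)
obs 8: x=0 → posterior Beta(15, 15/2)
obs 9: x=0 → posterior Beta(15, 17/2)
obs 10: x=1 → posterior Beta(16, 17/2)
obs 11: x=1 → posterior Beta(17, 17/2)
obs 12: x=0 → posterior Beta(17, 19/2)
obs 13: x=1 → posterior Beta(18, 19/2)

2/3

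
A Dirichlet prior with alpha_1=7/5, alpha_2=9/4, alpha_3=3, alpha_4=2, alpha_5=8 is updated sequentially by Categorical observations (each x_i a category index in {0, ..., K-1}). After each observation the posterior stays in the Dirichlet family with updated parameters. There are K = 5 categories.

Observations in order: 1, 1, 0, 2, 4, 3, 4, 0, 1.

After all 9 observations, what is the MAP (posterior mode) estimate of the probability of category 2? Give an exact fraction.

obs 1: x=1 → posterior Dirichlet(7/5, 13/4, 3, 2, 8)
obs 2: x=1 → posterior Dirichlet(7/5, 17/4, 3, 2, 8)
obs 3: x=0 → posterior Dirichlet(12/5, 17/4, 3, 2, 8)
obs 4: x=2 → posterior Dirichlet(12/5, 17/4, 4, 2, 8)
obs 5: x=4 → posterior Dirichlet(12/5, 17/4, 4, 2, 9)
obs 6: x=3 → posterior Dirichlet(12/5, 17/4, 4, 3, 9)
obs 7: x=4 → posterior Dirichlet(12/5, 17/4, 4, 3, 10)
obs 8: x=0 → posterior Dirichlet(17/5, 17/4, 4, 3, 10)
obs 9: x=1 → posterior Dirichlet(17/5, 21/4, 4, 3, 10)

60/413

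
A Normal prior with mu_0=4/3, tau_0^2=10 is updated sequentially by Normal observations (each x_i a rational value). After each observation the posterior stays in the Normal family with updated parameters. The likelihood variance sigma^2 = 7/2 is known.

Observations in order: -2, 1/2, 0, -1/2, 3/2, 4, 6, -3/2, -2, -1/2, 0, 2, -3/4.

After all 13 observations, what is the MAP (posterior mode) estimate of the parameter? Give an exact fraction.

obs 1: x=-2 → posterior Normal(-92/81, 70/27)
obs 2: x=1/2 → posterior Normal(-62/141, 70/47)
obs 3: x=0 → posterior Normal(-62/201, 70/67)
obs 4: x=-1/2 → posterior Normal(-92/261, 70/87)
obs 5: x=3/2 → posterior Normal(-2/321, 70/107)
obs 6: x=4 → posterior Normal(238/381, 70/127)
obs 7: x=6 → posterior Normal(598/441, 10/21)
obs 8: x=-3/2 → posterior Normal(508/501, 70/167)
obs 9: x=-2 → posterior Normal(388/561, 70/187)
obs 10: x=-1/2 → posterior Normal(358/621, 70/207)
obs 11: x=0 → posterior Normal(358/681, 70/227)
obs 12: x=2 → posterior Normal(478/741, 70/247)
obs 13: x=-3/4 → posterior Normal(433/801, 70/267)

433/801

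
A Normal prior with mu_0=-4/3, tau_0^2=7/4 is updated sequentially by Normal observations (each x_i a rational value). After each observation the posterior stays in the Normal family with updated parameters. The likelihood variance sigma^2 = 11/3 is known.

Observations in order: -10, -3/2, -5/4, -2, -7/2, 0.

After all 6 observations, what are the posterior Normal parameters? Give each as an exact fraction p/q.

obs 1: x=-10 → posterior Normal(-62/15, 77/65)
obs 2: x=-3/2 → posterior Normal(-1801/516, 77/86)
obs 3: x=-5/4 → posterior Normal(-3917/1284, 77/107)
obs 4: x=-2 → posterior Normal(-4421/1536, 77/128)
obs 5: x=-7/2 → posterior Normal(-5303/1788, 77/149)
obs 6: x=0 → posterior Normal(-5303/2040, 77/170)

mu_0=-5303/2040, tau_0^2=77/170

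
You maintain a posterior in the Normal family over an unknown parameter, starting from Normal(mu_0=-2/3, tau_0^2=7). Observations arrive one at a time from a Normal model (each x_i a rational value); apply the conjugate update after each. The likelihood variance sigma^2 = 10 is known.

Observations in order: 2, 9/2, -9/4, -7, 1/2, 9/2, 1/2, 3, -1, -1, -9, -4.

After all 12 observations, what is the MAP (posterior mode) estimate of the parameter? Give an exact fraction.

-857/1128

obs 1: x=2 → posterior Normal(22/51, 70/17)
obs 2: x=9/2 → posterior Normal(233/144, 35/12)
obs 3: x=-9/4 → posterior Normal(277/372, 70/31)
obs 4: x=-7 → posterior Normal(-311/456, 35/19)
obs 5: x=1/2 → posterior Normal(-269/540, 14/9)
obs 6: x=9/2 → posterior Normal(109/624, 35/26)
obs 7: x=1/2 → posterior Normal(151/708, 70/59)
obs 8: x=3 → posterior Normal(403/792, 35/33)
obs 9: x=-1 → posterior Normal(319/876, 70/73)
obs 10: x=-1 → posterior Normal(47/192, 7/8)
obs 11: x=-9 → posterior Normal(-521/1044, 70/87)
obs 12: x=-4 → posterior Normal(-857/1128, 35/47)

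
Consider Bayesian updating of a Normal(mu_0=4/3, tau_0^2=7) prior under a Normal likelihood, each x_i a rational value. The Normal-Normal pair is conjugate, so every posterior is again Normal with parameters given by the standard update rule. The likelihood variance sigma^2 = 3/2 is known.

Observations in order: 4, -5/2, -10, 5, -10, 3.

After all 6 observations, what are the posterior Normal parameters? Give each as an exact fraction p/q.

mu_0=-143/87, tau_0^2=7/29

obs 1: x=4 → posterior Normal(60/17, 21/17)
obs 2: x=-5/2 → posterior Normal(25/31, 21/31)
obs 3: x=-10 → posterior Normal(-23/9, 7/15)
obs 4: x=5 → posterior Normal(-45/59, 21/59)
obs 5: x=-10 → posterior Normal(-185/73, 21/73)
obs 6: x=3 → posterior Normal(-143/87, 7/29)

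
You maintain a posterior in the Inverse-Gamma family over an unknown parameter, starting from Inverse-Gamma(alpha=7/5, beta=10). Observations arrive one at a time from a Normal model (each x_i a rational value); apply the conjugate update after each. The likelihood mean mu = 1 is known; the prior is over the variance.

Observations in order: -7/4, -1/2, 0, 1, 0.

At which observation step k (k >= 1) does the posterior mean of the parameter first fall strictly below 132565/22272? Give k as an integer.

obs 1: x=-7/4 → posterior Inverse-Gamma(19/10, 441/32)
obs 2: x=-1/2 → posterior Inverse-Gamma(12/5, 477/32)
obs 3: x=0 → posterior Inverse-Gamma(29/10, 493/32)
obs 4: x=1 → posterior Inverse-Gamma(17/5, 493/32)
obs 5: x=0 → posterior Inverse-Gamma(39/10, 509/32)

k = 5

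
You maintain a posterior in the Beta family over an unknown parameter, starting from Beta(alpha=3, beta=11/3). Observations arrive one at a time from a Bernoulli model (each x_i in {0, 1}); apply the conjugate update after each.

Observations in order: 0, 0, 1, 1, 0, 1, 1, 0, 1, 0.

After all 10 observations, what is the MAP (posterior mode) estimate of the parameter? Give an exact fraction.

obs 1: x=0 → posterior Beta(3, 14/3)
obs 2: x=0 → posterior Beta(3, 17/3)
obs 3: x=1 → posterior Beta(4, 17/3)
obs 4: x=1 → posterior Beta(5, 17/3)
obs 5: x=0 → posterior Beta(5, 20/3)
obs 6: x=1 → posterior Beta(6, 20/3)
obs 7: x=1 → posterior Beta(7, 20/3)
obs 8: x=0 → posterior Beta(7, 23/3)
obs 9: x=1 → posterior Beta(8, 23/3)
obs 10: x=0 → posterior Beta(8, 26/3)

21/44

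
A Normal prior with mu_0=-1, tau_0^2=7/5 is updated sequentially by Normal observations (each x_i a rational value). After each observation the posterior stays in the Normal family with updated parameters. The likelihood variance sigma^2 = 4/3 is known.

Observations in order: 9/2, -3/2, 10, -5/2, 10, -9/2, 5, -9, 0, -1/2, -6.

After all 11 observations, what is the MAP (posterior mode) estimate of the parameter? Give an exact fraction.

191/502

obs 1: x=9/2 → posterior Normal(149/82, 28/41)
obs 2: x=-3/2 → posterior Normal(43/62, 14/31)
obs 3: x=10 → posterior Normal(253/83, 28/83)
obs 4: x=-5/2 → posterior Normal(401/208, 7/26)
obs 5: x=10 → posterior Normal(821/250, 28/125)
obs 6: x=-9/2 → posterior Normal(158/73, 14/73)
obs 7: x=5 → posterior Normal(421/167, 28/167)
obs 8: x=-9 → posterior Normal(58/47, 7/47)
obs 9: x=0 → posterior Normal(232/209, 28/209)
obs 10: x=-1/2 → posterior Normal(443/460, 14/115)
obs 11: x=-6 → posterior Normal(191/502, 28/251)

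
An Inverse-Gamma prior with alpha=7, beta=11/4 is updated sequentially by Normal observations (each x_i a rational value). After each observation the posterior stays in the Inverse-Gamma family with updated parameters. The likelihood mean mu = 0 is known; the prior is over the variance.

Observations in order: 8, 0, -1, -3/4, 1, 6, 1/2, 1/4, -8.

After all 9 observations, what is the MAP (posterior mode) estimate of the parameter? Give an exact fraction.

obs 1: x=8 → posterior Inverse-Gamma(15/2, 139/4)
obs 2: x=0 → posterior Inverse-Gamma(8, 139/4)
obs 3: x=-1 → posterior Inverse-Gamma(17/2, 141/4)
obs 4: x=-3/4 → posterior Inverse-Gamma(9, 1137/32)
obs 5: x=1 → posterior Inverse-Gamma(19/2, 1153/32)
obs 6: x=6 → posterior Inverse-Gamma(10, 1729/32)
obs 7: x=1/2 → posterior Inverse-Gamma(21/2, 1733/32)
obs 8: x=1/4 → posterior Inverse-Gamma(11, 867/16)
obs 9: x=-8 → posterior Inverse-Gamma(23/2, 1379/16)

1379/200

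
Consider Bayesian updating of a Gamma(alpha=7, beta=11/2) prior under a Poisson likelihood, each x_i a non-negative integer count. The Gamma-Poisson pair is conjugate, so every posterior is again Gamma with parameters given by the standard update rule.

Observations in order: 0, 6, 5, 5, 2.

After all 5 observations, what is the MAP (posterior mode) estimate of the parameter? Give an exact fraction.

16/7

obs 1: x=0 → posterior Gamma(7, 13/2)
obs 2: x=6 → posterior Gamma(13, 15/2)
obs 3: x=5 → posterior Gamma(18, 17/2)
obs 4: x=5 → posterior Gamma(23, 19/2)
obs 5: x=2 → posterior Gamma(25, 21/2)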